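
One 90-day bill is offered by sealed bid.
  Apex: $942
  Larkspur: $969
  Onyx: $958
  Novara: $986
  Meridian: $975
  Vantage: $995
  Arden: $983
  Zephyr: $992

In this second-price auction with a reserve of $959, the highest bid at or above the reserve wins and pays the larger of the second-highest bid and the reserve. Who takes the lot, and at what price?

Vantage pays $992

Bids ranked: 995 (Vantage) > 992 (Zephyr) > 986 (Novara) > 983 (Arden) > 975 (Meridian) > 969 (Larkspur) > …
Vantage has the top bid at or above the reserve ($995).
Second-highest bid $992 exceeds the reserve $959 → payment $992.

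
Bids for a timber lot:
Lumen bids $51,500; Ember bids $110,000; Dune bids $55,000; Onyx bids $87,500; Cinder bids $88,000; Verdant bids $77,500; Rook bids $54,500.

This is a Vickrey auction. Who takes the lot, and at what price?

Ember pays $88,000

Vickrey auction: the highest bidder wins and pays the second-highest bid.
Bids in order: 110,000 (Ember) > 88,000 (Cinder) > 87,500 (Onyx) > 77,500 (Verdant) > 55,000 (Dune) > 54,500 (Rook) > …
Second-price: Ember pays Cinder's bid of $88,000.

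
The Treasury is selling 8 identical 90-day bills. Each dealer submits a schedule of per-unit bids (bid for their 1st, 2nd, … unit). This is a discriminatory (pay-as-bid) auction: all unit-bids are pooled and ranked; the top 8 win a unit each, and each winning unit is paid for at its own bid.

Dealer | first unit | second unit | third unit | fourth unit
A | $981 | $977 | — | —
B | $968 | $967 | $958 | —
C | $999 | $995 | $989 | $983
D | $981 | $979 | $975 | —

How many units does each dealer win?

A 2, C 4, D 2

Pooled unit-bids ranked (top 8): 999 (C-1), 995 (C-2), 989 (C-3), 983 (C-4), 981 (A-1), 981 (D-1), 979 (D-2), 977 (A-2)
Next rejected bid: $975 (not a price — pay-as-bid).
Allocation: A 2, C 4, D 2.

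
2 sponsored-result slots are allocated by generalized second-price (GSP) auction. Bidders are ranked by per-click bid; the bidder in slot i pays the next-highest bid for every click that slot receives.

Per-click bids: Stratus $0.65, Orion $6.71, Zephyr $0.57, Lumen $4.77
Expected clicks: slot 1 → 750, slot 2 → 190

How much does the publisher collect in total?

Ranked by bid: $6.71 (Orion) > $4.77 (Lumen) > $0.65 (Stratus) > …
Slot 1: Orion pays $4.77 × 750 = $3577.50
Slot 2: Lumen pays $0.65 × 190 = $123.50
Total = $3701.00

Total revenue: $3701.00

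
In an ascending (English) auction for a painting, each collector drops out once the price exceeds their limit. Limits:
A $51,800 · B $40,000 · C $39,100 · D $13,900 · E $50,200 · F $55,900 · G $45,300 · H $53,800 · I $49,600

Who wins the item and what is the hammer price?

F wins at $53,800

Ascending (English) auction: the price rises until one bidder remains; the winner pays the price at which the last rival dropped out.
Limits ranked: 55,900 (F) > 53,800 (H) > 51,800 (A) > 50,200 (E) > 49,600 (I) > 45,300 (G) > …
Bidding ends when H exits at $53,800; F takes it.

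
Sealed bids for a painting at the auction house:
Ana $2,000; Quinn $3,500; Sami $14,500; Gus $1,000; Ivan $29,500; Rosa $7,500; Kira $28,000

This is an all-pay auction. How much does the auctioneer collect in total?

Bids in order: 29,500 (Ivan) > 28,000 (Kira) > 14,500 (Sami) > 7,500 (Rosa) > 3,500 (Quinn) > 2,000 (Ana) > …
Ivan wins with the top bid; all bids are sunk regardless.
Every bidder forfeits their bid regardless of winning.
Revenue = 2,000 + 3,500 + 14,500 + 1,000 + 29,500 + 7,500 + 28,000 = $86,000.

Total revenue: $86,000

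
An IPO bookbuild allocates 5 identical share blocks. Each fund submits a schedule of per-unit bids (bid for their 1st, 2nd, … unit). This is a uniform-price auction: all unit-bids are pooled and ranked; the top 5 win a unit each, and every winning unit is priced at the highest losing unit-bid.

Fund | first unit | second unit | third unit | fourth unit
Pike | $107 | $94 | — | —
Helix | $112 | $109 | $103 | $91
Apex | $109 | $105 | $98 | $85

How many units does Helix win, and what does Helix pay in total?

All unit-bids, highest first — top 5: 112 (Helix-1), 109 (Helix-2), 109 (Apex-1), 107 (Pike-1), 105 (Apex-2)
First bid not allocated: $103.
Helix wins 2 unit(s) at $103 each.

Helix: 2 units, pays $206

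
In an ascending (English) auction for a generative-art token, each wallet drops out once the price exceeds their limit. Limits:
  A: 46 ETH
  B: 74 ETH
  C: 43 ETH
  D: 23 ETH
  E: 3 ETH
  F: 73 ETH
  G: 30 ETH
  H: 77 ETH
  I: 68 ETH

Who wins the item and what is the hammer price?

Limits in order: 77 (H) > 74 (B) > 73 (F) > 68 (I) > 46 (A) > 43 (C) > …
Once the price passes 74 ETH, only H is left; the hammer falls at B's limit of 74 ETH.

H wins at 74 ETH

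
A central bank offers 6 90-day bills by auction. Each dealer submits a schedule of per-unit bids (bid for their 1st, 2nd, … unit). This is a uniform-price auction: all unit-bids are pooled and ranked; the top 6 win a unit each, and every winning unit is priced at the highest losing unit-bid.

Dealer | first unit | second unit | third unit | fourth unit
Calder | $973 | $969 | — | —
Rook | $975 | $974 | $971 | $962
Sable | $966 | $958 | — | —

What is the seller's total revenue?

Merging the schedules and taking the best 6: 975 (Rook-1), 974 (Rook-2), 973 (Calder-1), 971 (Rook-3), 969 (Calder-2), 966 (Sable-1)
The (k+1)-th unit-bid is $962.
Allocation: Calder 2, Rook 3, Sable 1. Every unit priced at $962.
Revenue = 6 × 962 = $5,772.

Total revenue: $5,772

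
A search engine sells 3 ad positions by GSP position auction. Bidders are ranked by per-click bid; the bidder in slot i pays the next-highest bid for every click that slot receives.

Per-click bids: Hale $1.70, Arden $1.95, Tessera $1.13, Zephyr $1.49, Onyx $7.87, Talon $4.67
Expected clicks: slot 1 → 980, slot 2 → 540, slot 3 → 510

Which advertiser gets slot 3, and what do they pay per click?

Arden; $1.70 per click

Sorting advertisers: $7.87 (Onyx) > $4.67 (Talon) > $1.95 (Arden) > $1.70 (Hale) > …
Slot 3 goes to the third-ranked bidder, Arden, who pays the next bid down: $1.70/click.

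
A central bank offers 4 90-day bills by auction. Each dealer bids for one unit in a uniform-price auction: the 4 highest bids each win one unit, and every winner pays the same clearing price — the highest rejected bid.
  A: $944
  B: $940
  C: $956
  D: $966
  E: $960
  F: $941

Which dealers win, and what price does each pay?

Ordering the bids: 966 (D), 960 (E), 956 (C), 944 (A), 941 (F), 940 (B)
The 4 highest are D, E, C, A.
First losing bid is F's $941, which sets the uniform price.

D, E, C, A; each pays $941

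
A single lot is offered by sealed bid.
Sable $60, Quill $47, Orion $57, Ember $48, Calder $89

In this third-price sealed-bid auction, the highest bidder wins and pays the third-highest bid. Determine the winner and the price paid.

Calder pays $57

Rule: the highest bidder wins and pays the third-highest bid.
Bids ranked: 89 (Calder) > 60 (Sable) > 57 (Orion) > 48 (Ember) > 47 (Quill)
Calder is highest; pays the third-highest bid, $57.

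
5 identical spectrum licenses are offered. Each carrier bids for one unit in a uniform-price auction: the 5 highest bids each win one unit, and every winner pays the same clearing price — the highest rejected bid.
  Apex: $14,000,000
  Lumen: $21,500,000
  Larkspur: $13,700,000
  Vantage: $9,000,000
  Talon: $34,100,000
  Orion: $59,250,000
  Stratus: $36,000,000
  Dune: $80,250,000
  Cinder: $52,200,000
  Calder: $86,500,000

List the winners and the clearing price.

Sorting: 86,500,000 (Calder), 80,250,000 (Dune), 59,250,000 (Orion), 52,200,000 (Cinder), 36,000,000 (Stratus), 34,100,000 (Talon), 21,500,000 (Lumen), …
The 5 highest are Calder, Dune, Orion, Cinder, Stratus.
Clearing price = highest rejected bid = $34,100,000.

Calder, Dune, Orion, Cinder, Stratus; each pays $34,100,000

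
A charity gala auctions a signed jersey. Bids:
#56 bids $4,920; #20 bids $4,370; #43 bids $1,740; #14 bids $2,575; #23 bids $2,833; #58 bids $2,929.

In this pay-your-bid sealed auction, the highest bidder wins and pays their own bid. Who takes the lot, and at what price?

#56 pays $4,920

Bids ranked: 4,920 (#56) > 4,370 (#20) > 2,929 (#58) > 2,833 (#23) > 2,575 (#14) > 1,740 (#43)
#56 is highest → pays own bid, $4,920.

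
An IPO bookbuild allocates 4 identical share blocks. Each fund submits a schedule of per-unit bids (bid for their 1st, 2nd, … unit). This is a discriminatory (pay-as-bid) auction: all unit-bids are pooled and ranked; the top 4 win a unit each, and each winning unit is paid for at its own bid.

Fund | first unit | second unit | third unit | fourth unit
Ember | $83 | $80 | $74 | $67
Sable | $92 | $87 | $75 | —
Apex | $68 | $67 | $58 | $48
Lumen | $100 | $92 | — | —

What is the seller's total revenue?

Pooled unit-bids ranked (top 4): 100 (Lumen-1), 92 (Sable-1), 92 (Lumen-2), 87 (Sable-2)
Next rejected bid: $83 (not a price — pay-as-bid).
Each winning unit pays its own bid.
Revenue = 100 + 92 + 92 + 87 = $371.

Total revenue: $371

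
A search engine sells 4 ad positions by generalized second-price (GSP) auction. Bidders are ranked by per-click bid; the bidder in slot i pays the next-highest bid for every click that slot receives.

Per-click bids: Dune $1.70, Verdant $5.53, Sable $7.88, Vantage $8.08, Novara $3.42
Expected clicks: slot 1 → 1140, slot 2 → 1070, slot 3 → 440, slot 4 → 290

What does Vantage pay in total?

Vantage pays $8983.20

Ranked by bid: $8.08 (Vantage) > $7.88 (Sable) > $5.53 (Verdant) > $3.42 (Novara) > $1.70 (Dune)
Vantage holds slot 1 → pays next bid $7.88 × 1140 clicks = $8983.20.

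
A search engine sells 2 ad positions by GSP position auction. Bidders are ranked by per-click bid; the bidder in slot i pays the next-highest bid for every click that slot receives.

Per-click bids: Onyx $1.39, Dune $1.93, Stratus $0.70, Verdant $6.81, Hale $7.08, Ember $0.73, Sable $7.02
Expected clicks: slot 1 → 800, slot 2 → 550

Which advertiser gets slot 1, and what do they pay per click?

Sorting advertisers: $7.08 (Hale) > $7.02 (Sable) > $6.81 (Verdant) > …
Slot 1 goes to the first-ranked bidder, Hale, who pays the next bid down: $7.02/click.

Hale; $7.02 per click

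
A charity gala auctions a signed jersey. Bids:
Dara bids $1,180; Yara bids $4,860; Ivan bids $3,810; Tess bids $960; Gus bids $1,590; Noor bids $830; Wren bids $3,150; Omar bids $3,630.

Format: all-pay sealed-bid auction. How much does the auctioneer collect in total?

Total revenue: $20,010

Bids in order: 4,860 (Yara) > 3,810 (Ivan) > 3,630 (Omar) > 3,150 (Wren) > 1,590 (Gus) > 1,180 (Dara) > …
Yara wins with the top bid; all bids are sunk regardless.
Every bidder forfeits their bid regardless of winning.
Revenue = 1,180 + 4,860 + 3,810 + 960 + 1,590 + 830 + 3,150 + 3,630 = $20,010.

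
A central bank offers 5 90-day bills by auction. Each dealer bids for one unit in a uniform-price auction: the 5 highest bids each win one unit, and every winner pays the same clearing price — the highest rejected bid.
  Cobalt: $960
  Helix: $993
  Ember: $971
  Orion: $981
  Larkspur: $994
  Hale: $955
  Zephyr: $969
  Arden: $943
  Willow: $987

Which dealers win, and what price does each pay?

Larkspur, Helix, Willow, Orion, Ember; each pays $969

Bids ranked high→low: 994 (Larkspur), 993 (Helix), 987 (Willow), 981 (Orion), 971 (Ember), 969 (Zephyr), 960 (Cobalt), …
The 5 highest are Larkspur, Helix, Willow, Orion, Ember.
First losing bid is Zephyr's $969, which sets the uniform price.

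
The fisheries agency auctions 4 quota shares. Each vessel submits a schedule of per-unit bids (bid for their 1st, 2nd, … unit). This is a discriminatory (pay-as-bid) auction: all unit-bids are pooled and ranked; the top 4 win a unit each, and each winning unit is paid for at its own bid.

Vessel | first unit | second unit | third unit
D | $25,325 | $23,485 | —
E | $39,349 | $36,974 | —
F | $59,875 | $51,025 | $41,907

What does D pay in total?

D pays $0

Merging the schedules and taking the best 4: 59,875 (F-1), 51,025 (F-2), 41,907 (F-3), 39,349 (E-1)
Next rejected bid: $36,974 (not a price — pay-as-bid).
D wins no units.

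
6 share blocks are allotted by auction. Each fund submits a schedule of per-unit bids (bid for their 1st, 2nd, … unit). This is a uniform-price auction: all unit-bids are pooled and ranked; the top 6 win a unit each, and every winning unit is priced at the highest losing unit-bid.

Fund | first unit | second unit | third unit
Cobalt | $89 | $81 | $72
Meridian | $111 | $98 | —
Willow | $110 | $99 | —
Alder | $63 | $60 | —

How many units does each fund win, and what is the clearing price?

Merging the schedules and taking the best 6: 111 (Meridian-1), 110 (Willow-1), 99 (Willow-2), 98 (Meridian-2), 89 (Cobalt-1), 81 (Cobalt-2)
Highest rejected unit-bid = $72.
Allocation: Cobalt 2, Meridian 2, Willow 2.

Cobalt 2, Meridian 2, Willow 2; clearing price $72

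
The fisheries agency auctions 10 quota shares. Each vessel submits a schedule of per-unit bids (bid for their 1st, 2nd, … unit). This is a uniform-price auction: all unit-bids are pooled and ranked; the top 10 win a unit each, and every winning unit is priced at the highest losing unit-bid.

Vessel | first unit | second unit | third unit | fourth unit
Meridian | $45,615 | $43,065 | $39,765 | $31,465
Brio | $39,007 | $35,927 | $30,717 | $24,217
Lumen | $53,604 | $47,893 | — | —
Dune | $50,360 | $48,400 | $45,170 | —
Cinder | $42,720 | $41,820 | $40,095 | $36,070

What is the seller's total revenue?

Total revenue: $397,650

All unit-bids, highest first — top 10: 53,604 (Lumen-1), 50,360 (Dune-1), 48,400 (Dune-2), 47,893 (Lumen-2), 45,615 (Meridian-1), 45,170 (Dune-3), 43,065 (Meridian-2), 42,720 (Cinder-1), 41,820 (Cinder-2), 40,095 (Cinder-3)
The (k+1)-th unit-bid is $39,765.
Allocation: Cinder 3, Dune 3, Lumen 2, Meridian 2. Every unit priced at $39,765.
Revenue = 10 × 39,765 = $397,650.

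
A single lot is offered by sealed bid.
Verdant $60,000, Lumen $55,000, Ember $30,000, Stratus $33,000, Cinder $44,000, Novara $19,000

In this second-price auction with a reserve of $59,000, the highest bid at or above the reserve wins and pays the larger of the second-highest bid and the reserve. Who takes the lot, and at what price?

Second-price auction with a reserve of $59,000: the highest bid at or above the reserve wins and pays the larger of the second-highest bid and the reserve.
Bids ranked: 60,000 (Verdant) > 55,000 (Lumen) > 44,000 (Cinder) > 33,000 (Stratus) > 30,000 (Ember) > 19,000 (Novara)
Verdant has the top bid at or above the reserve ($60,000).
Second-highest bid $55,000 is below the reserve $59,000, so the reserve binds → payment $59,000.

Verdant pays $59,000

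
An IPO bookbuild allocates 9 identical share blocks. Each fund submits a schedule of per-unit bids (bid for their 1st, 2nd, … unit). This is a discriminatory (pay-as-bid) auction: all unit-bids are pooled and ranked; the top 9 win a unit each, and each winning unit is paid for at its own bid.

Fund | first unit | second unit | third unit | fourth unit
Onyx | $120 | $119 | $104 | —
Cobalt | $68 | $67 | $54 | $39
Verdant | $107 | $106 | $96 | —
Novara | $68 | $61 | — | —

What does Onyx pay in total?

Merging the schedules and taking the best 9: 120 (Onyx-1), 119 (Onyx-2), 107 (Verdant-1), 106 (Verdant-2), 104 (Onyx-3), 96 (Verdant-3), 68 (Cobalt-1), 68 (Novara-1), 67 (Cobalt-2)
Next rejected bid: $61 (not a price — pay-as-bid).
Onyx's winning unit-bids: 120 + 119 + 104 = $343.

Onyx pays $343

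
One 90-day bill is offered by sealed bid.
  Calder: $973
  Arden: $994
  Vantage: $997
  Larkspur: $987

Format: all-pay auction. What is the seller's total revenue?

Rule: the highest bidder wins the item, but every bidder pays their own bid.
Bids ranked: 997 (Vantage) > 994 (Arden) > 987 (Larkspur) > 973 (Calder)
Every bidder forfeits their bid regardless of winning.
Revenue = 973 + 994 + 997 + 987 = $3,951.

Total revenue: $3,951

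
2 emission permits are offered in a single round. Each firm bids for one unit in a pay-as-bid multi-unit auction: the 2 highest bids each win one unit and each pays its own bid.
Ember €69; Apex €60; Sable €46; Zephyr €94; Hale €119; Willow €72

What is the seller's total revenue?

Total revenue: €213

Bids ranked high→low: 119 (Hale), 94 (Zephyr), 72 (Willow), 69 (Ember), …
Top 2: Hale, Zephyr.
Total revenue = 119 + 94 = €213.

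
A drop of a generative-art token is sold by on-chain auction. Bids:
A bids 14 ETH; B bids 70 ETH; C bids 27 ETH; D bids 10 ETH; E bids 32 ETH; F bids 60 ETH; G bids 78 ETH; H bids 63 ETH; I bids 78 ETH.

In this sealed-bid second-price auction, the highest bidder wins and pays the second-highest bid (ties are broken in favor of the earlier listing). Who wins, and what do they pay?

G pays 78 ETH

Sealed-bid second-price auction: the highest bidder wins and pays the second-highest bid.
Bids ranked: 78 (G) > 78 (I) > 70 (B) > 63 (H) > 60 (F) > 32 (E) > …
G and I tie at 78 ETH; tie-break gives it to G.
G wins with the highest bid; price is set by the runner-up at 78 ETH.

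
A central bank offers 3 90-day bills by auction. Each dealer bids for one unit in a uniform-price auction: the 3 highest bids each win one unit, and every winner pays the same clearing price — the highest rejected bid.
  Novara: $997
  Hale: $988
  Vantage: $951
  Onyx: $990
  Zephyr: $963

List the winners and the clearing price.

Bids ranked high→low: 997 (Novara), 990 (Onyx), 988 (Hale), 963 (Zephyr), 951 (Vantage)
Winners (3 units): Novara, Onyx, Hale.
Clearing price = highest rejected bid = $963.

Novara, Onyx, Hale; each pays $963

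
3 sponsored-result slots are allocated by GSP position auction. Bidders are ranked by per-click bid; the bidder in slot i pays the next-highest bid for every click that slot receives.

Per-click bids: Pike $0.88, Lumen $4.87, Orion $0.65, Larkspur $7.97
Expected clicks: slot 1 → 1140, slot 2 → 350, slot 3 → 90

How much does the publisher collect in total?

Per-click bids in order: $7.97 (Larkspur) > $4.87 (Lumen) > $0.88 (Pike) > $0.65 (Orion)
Slot 1: Larkspur pays $4.87 × 1140 = $5551.80
Slot 2: Lumen pays $0.88 × 350 = $308.00
Slot 3: Pike pays $0.65 × 90 = $58.50
Total = $5918.30

Total revenue: $5918.30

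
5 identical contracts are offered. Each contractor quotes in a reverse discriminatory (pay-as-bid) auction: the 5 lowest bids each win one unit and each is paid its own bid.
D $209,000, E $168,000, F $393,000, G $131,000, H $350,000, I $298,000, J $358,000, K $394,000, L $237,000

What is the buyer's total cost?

Bids ranked low→high: 131,000 (G), 168,000 (E), 209,000 (D), 237,000 (L), 298,000 (I), 350,000 (H), 358,000 (J), …
Lowest 5: G, E, D, L, I.
Total cost = 131,000 + 168,000 + 209,000 + 237,000 + 298,000 = $1,043,000.

Total cost: $1,043,000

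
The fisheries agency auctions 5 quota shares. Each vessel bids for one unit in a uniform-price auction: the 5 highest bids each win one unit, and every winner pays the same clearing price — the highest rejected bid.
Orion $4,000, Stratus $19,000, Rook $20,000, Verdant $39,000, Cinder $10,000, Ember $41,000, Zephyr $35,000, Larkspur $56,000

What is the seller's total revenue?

Sorting: 56,000 (Larkspur), 41,000 (Ember), 39,000 (Verdant), 35,000 (Zephyr), 20,000 (Rook), 19,000 (Stratus), 10,000 (Cinder), …
Winners (5 units): Larkspur, Ember, Verdant, Zephyr, Rook.
First losing bid is Stratus's $19,000, which sets the uniform price.
Total revenue = 5 × $19,000 = $95,000.

Total revenue: $95,000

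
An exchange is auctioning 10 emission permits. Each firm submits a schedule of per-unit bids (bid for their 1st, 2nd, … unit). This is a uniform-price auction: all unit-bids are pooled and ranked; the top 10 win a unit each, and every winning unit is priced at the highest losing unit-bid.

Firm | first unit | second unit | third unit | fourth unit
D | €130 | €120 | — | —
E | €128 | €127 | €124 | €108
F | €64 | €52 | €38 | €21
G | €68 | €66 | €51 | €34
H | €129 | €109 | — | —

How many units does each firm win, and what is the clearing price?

Pooled unit-bids ranked (top 10): 130 (D-1), 129 (H-1), 128 (E-1), 127 (E-2), 124 (E-3), 120 (D-2), 109 (H-2), 108 (E-4), 68 (G-1), 66 (G-2)
The (k+1)-th unit-bid is €64.
Allocation: D 2, E 4, G 2, H 2.

D 2, E 4, G 2, H 2; clearing price €64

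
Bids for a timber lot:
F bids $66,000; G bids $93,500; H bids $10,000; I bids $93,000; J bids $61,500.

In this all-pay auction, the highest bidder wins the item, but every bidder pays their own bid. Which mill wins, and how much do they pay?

G pays $93,500

Sorting bids: 93,500 (G) > 93,000 (I) > 66,000 (F) > 61,500 (J) > 10,000 (H)
G is highest and takes the item; every bidder forfeits their bid.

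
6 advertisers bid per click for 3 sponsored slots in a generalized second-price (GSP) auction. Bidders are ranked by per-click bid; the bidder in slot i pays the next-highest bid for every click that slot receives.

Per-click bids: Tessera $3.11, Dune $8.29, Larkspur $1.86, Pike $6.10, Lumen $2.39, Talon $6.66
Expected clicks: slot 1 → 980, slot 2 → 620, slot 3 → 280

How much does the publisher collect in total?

Total revenue: $11179.60

Ranked by bid: $8.29 (Dune) > $6.66 (Talon) > $6.10 (Pike) > $3.11 (Tessera) > …
Slot 1: Dune pays $6.66 × 980 = $6526.80
Slot 2: Talon pays $6.10 × 620 = $3782.00
Slot 3: Pike pays $3.11 × 280 = $870.80
Total = $11179.60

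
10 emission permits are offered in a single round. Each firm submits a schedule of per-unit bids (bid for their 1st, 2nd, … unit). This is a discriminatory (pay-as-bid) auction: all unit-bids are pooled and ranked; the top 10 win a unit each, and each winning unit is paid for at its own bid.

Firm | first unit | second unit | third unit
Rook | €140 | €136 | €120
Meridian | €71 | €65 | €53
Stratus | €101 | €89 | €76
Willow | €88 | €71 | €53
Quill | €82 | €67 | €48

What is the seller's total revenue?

All unit-bids, highest first — top 10: 140 (Rook-1), 136 (Rook-2), 120 (Rook-3), 101 (Stratus-1), 89 (Stratus-2), 88 (Willow-1), 82 (Quill-1), 76 (Stratus-3), 71 (Meridian-1), 71 (Willow-2)
Next rejected bid: €67 (not a price — pay-as-bid).
Each winning unit pays its own bid.
Revenue = 140 + 136 + 120 + 101 + 89 + 88 + 82 + 76 + 71 + 71 = €974.

Total revenue: €974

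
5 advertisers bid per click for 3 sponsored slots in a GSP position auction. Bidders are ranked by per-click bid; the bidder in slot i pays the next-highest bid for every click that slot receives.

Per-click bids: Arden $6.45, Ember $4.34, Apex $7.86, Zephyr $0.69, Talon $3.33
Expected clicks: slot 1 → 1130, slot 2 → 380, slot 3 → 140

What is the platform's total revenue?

Total revenue: $9403.90

Sorting advertisers: $7.86 (Apex) > $6.45 (Arden) > $4.34 (Ember) > $3.33 (Talon) > …
Slot 1: Apex pays $6.45 × 1130 = $7288.50
Slot 2: Arden pays $4.34 × 380 = $1649.20
Slot 3: Ember pays $3.33 × 140 = $466.20
Total = $9403.90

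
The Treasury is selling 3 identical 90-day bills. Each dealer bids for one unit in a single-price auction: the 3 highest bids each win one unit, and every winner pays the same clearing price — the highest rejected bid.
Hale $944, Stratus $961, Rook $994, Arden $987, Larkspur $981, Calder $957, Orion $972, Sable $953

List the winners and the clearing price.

Rook, Arden, Larkspur; each pays $972

Bids ranked high→low: 994 (Rook), 987 (Arden), 981 (Larkspur), 972 (Orion), 961 (Stratus), …
Winners (3 units): Rook, Arden, Larkspur.
First losing bid is Orion's $972, which sets the uniform price.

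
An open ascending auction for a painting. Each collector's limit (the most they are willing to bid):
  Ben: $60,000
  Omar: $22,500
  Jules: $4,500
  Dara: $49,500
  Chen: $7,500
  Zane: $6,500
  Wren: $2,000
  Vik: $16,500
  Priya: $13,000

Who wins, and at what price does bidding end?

Ascending (English) auction: the price rises until one bidder remains; the winner pays the price at which the last rival dropped out.
Sorting limits: 60,000 (Ben) > 49,500 (Dara) > 22,500 (Omar) > 16,500 (Vik) > 13,000 (Priya) > 7,500 (Chen) > …
Dara is the last rival to drop out, at $49,500; Ben remains and wins at that price.

Ben wins at $49,500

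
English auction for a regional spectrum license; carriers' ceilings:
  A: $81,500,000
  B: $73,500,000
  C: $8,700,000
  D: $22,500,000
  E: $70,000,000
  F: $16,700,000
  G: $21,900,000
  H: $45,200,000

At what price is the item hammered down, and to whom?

Limits ranked: 81,500,000 (A) > 73,500,000 (B) > 70,000,000 (E) > 45,200,000 (H) > 22,500,000 (D) > 21,900,000 (G) > …
Bidding ends when B exits at $73,500,000; A takes it.

A wins at $73,500,000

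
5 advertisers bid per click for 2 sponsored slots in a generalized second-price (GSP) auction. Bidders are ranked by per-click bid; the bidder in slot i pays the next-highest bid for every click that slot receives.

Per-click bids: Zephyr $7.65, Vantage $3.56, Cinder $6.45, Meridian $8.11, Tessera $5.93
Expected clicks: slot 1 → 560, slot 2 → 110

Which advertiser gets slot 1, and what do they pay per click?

Per-click bids in order: $8.11 (Meridian) > $7.65 (Zephyr) > $6.45 (Cinder) > …
Slot 1 goes to the first-ranked bidder, Meridian, who pays the next bid down: $7.65/click.

Meridian; $7.65 per click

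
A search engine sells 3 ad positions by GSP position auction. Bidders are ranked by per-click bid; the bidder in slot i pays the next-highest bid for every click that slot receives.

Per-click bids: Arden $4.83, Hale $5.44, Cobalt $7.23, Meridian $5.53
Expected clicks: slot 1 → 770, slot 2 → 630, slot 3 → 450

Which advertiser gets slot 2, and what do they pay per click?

Per-click bids in order: $7.23 (Cobalt) > $5.53 (Meridian) > $5.44 (Hale) > $4.83 (Arden)
Slot 2 goes to the second-ranked bidder, Meridian, who pays the next bid down: $5.44/click.

Meridian; $5.44 per click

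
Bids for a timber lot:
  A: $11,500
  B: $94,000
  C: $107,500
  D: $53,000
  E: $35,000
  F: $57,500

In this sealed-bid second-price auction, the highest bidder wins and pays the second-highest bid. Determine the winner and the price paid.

C pays $94,000

Bids in order: 107,500 (C) > 94,000 (B) > 57,500 (F) > 53,000 (D) > 35,000 (E) > 11,500 (A)
C wins with the highest bid; price is set by the runner-up at $94,000.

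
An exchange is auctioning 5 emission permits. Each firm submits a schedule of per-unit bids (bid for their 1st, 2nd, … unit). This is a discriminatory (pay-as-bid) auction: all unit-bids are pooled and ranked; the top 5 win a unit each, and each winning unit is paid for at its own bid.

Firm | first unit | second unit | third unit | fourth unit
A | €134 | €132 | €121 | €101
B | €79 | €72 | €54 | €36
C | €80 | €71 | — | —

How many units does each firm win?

A 4, C 1

All unit-bids, highest first — top 5: 134 (A-1), 132 (A-2), 121 (A-3), 101 (A-4), 80 (C-1)
Next rejected bid: €79 (not a price — pay-as-bid).
Allocation: A 4, C 1.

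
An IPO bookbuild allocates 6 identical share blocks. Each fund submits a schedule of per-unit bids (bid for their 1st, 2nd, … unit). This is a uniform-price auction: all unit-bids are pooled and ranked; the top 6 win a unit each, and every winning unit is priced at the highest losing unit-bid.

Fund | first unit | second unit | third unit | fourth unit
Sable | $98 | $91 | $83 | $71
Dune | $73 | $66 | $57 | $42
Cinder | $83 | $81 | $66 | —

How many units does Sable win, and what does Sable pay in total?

Sable: 3 units, pays $213

All unit-bids, highest first — top 6: 98 (Sable-1), 91 (Sable-2), 83 (Sable-3), 83 (Cinder-1), 81 (Cinder-2), 73 (Dune-1)
The (k+1)-th unit-bid is $71.
Sable wins 3 unit(s) at $71 each.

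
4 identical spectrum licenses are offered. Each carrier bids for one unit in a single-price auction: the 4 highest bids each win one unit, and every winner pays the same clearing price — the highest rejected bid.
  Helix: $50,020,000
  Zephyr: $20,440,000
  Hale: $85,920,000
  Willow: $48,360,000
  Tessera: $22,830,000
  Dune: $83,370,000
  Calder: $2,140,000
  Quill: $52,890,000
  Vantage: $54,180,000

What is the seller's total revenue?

Bids ranked high→low: 85,920,000 (Hale), 83,370,000 (Dune), 54,180,000 (Vantage), 52,890,000 (Quill), 50,020,000 (Helix), 48,360,000 (Willow), …
The 4 highest are Hale, Dune, Vantage, Quill.
Highest unsuccessful bid: $50,020,000 → clearing price.
Total revenue = 4 × $50,020,000 = $200,080,000.

Total revenue: $200,080,000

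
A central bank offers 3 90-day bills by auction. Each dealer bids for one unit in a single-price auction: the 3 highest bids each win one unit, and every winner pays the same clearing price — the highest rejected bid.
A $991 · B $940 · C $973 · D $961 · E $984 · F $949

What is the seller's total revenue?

Ordering the bids: 991 (A), 984 (E), 973 (C), 961 (D), 949 (F), …
Winners (3 units): A, E, C.
Clearing price = highest rejected bid = $961.
Total revenue = 3 × $961 = $2,883.

Total revenue: $2,883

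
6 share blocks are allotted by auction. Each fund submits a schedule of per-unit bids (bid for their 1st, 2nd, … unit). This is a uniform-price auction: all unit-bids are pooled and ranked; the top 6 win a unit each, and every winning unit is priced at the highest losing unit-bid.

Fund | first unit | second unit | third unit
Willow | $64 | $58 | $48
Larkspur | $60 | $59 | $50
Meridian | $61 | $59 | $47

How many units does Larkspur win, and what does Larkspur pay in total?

Larkspur: 2 units, pays $100

Merging the schedules and taking the best 6: 64 (Willow-1), 61 (Meridian-1), 60 (Larkspur-1), 59 (Larkspur-2), 59 (Meridian-2), 58 (Willow-2)
Highest rejected unit-bid = $50.
Larkspur wins 2 unit(s) at $50 each.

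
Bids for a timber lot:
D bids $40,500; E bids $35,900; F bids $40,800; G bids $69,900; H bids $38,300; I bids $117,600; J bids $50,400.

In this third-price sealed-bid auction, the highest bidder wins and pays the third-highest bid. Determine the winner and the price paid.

Third-price sealed-bid auction: the highest bidder wins and pays the third-highest bid.
Bids in order: 117,600 (I) > 69,900 (G) > 50,400 (J) > 40,800 (F) > 40,500 (D) > 38,300 (H) > …
I wins; payment is bid #3 in the ranking = $50,400.

I pays $50,400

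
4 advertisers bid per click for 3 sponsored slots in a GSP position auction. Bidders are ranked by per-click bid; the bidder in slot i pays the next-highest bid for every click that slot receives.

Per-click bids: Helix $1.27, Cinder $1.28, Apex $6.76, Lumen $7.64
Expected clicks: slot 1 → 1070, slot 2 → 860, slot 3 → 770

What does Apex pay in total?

Apex pays $1100.80

Ranked by bid: $7.64 (Lumen) > $6.76 (Apex) > $1.28 (Cinder) > $1.27 (Helix)
Apex holds slot 2 → pays next bid $1.28 × 860 clicks = $1100.80.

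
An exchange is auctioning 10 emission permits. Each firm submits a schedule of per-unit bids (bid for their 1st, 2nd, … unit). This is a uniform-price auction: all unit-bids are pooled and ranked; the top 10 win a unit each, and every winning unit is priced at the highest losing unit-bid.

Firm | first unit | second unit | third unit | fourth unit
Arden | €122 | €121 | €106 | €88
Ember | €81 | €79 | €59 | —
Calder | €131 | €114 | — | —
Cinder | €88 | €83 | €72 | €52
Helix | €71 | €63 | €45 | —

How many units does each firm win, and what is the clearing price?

Arden 4, Calder 2, Cinder 2, Ember 2; clearing price €72

Merging the schedules and taking the best 10: 131 (Calder-1), 122 (Arden-1), 121 (Arden-2), 114 (Calder-2), 106 (Arden-3), 88 (Arden-4), 88 (Cinder-1), 83 (Cinder-2), 81 (Ember-1), 79 (Ember-2)
The (k+1)-th unit-bid is €72.
Allocation: Arden 4, Calder 2, Cinder 2, Ember 2.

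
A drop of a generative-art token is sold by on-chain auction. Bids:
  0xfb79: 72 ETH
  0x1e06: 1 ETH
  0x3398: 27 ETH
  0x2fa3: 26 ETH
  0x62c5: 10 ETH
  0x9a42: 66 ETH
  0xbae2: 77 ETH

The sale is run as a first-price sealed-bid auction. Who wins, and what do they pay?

0xbae2 pays 77 ETH

Rule: the highest bidder wins and pays their own bid.
Bids ranked: 77 (0xbae2) > 72 (0xfb79) > 66 (0x9a42) > 27 (0x3398) > 26 (0x2fa3) > 10 (0x62c5) > …
0xbae2 is highest → pays own bid, 77 ETH.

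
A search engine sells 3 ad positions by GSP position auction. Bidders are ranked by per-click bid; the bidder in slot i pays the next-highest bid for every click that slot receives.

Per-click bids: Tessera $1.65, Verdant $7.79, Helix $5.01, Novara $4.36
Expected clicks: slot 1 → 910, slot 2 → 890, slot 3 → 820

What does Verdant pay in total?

Verdant pays $4559.10

Per-click bids in order: $7.79 (Verdant) > $5.01 (Helix) > $4.36 (Novara) > $1.65 (Tessera)
Verdant holds slot 1 → pays next bid $5.01 × 910 clicks = $4559.10.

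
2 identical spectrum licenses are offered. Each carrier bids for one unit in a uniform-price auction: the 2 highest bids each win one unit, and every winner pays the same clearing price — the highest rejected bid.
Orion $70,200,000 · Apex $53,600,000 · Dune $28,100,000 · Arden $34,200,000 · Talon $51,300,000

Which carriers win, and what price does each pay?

Sorting: 70,200,000 (Orion), 53,600,000 (Apex), 51,300,000 (Talon), 34,200,000 (Arden), …
Winners (2 units): Orion, Apex.
Clearing price = highest rejected bid = $51,300,000.

Orion, Apex; each pays $51,300,000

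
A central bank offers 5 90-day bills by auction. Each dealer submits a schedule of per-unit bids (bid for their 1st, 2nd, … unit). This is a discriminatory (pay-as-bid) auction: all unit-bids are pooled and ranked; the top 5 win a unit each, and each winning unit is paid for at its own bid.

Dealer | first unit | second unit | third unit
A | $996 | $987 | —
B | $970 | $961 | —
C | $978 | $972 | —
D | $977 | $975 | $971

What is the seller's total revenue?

Merging the schedules and taking the best 5: 996 (A-1), 987 (A-2), 978 (C-1), 977 (D-1), 975 (D-2)
Next rejected bid: $972 (not a price — pay-as-bid).
Each winning unit pays its own bid.
Revenue = 996 + 987 + 978 + 977 + 975 = $4,913.

Total revenue: $4,913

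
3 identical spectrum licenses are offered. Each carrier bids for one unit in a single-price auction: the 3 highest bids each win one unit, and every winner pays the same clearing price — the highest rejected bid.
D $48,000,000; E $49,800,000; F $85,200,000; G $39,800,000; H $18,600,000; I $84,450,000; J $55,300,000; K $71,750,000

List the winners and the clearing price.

F, I, K; each pays $55,300,000

Sorting: 85,200,000 (F), 84,450,000 (I), 71,750,000 (K), 55,300,000 (J), 49,800,000 (E), …
Winners (3 units): F, I, K.
Highest unsuccessful bid: $55,300,000 → clearing price.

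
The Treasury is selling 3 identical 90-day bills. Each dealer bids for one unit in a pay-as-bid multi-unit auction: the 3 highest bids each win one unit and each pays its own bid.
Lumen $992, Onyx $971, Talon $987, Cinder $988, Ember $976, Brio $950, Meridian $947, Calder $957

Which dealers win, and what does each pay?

Sorting: 992 (Lumen), 988 (Cinder), 987 (Talon), 976 (Ember), 971 (Onyx), …
Winners (3 units): Lumen, Cinder, Talon.
Each winner pays its own bid: Lumen $992, Cinder $988, Talon $987.

Lumen $992, Cinder $988, Talon $987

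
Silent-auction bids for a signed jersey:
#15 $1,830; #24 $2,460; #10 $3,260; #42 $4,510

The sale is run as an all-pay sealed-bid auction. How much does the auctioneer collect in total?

Bids in order: 4,510 (#42) > 3,260 (#10) > 2,460 (#24) > 1,830 (#15)
Every bidder forfeits their bid regardless of winning.
Revenue = 1,830 + 2,460 + 3,260 + 4,510 = $12,060.

Total revenue: $12,060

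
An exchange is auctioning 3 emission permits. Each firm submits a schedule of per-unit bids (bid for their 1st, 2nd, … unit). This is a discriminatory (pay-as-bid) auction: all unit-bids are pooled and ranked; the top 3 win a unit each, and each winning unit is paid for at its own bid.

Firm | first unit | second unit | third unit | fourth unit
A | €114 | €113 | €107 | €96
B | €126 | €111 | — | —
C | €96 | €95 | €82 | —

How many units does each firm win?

A 2, B 1

Pooled unit-bids ranked (top 3): 126 (B-1), 114 (A-1), 113 (A-2)
Next rejected bid: €111 (not a price — pay-as-bid).
Allocation: A 2, B 1.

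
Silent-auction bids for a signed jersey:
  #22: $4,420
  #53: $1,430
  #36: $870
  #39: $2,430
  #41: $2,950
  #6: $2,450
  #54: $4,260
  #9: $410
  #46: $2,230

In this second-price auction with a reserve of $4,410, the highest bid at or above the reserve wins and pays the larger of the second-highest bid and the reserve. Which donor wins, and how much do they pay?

#22 pays $4,410

Second-price auction with a reserve of $4,410: the highest bid at or above the reserve wins and pays the larger of the second-highest bid and the reserve.
Bids in order: 4,420 (#22) > 4,260 (#54) > 2,950 (#41) > 2,450 (#6) > 2,430 (#39) > 2,230 (#46) > …
#22 has the top bid at or above the reserve ($4,420).
Second-highest bid $4,260 is below the reserve $4,410, so the reserve binds → payment $4,410.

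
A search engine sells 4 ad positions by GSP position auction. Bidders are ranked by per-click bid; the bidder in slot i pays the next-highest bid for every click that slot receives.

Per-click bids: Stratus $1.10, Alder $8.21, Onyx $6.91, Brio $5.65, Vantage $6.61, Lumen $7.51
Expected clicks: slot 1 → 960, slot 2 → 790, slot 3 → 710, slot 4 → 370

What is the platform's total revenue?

Sorting advertisers: $8.21 (Alder) > $7.51 (Lumen) > $6.91 (Onyx) > $6.61 (Vantage) > $5.65 (Brio) > …
Slot 1: Alder pays $7.51 × 960 = $7209.60
Slot 2: Lumen pays $6.91 × 790 = $5458.90
Slot 3: Onyx pays $6.61 × 710 = $4693.10
Slot 4: Vantage pays $5.65 × 370 = $2090.50
Total = $19452.10

Total revenue: $19452.10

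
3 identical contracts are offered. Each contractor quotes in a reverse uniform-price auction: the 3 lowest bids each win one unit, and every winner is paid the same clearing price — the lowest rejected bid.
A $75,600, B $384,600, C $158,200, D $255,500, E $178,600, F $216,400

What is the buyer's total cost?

Ordering the bids: 75,600 (A), 158,200 (C), 178,600 (E), 216,400 (F), 255,500 (D), …
Winners (3 units): A, C, E.
Lowest unsuccessful bid: $216,400 → clearing price.
Total cost = 3 × $216,400 = $649,200.

Total cost: $649,200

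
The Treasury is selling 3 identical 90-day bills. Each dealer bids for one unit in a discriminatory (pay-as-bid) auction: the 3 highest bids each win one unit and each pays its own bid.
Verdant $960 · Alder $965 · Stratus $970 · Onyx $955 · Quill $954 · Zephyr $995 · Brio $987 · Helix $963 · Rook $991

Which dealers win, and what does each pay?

Zephyr $995, Rook $991, Brio $987

Bids ranked high→low: 995 (Zephyr), 991 (Rook), 987 (Brio), 970 (Stratus), 965 (Alder), …
Winners (3 units): Zephyr, Rook, Brio.
Each winner pays its own bid: Zephyr $995, Rook $991, Brio $987.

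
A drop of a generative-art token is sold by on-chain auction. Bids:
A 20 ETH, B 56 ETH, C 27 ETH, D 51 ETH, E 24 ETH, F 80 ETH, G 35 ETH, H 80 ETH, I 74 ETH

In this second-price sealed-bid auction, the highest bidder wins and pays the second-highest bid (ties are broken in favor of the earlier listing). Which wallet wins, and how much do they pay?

F pays 80 ETH

Second-price sealed-bid auction: the highest bidder wins and pays the second-highest bid.
Sorting bids: 80 (F) > 80 (H) > 74 (I) > 56 (B) > 51 (D) > 35 (G) > …
Tie at 80 ETH → F wins by tie-break.
F wins with the highest bid; price is set by the runner-up at 80 ETH.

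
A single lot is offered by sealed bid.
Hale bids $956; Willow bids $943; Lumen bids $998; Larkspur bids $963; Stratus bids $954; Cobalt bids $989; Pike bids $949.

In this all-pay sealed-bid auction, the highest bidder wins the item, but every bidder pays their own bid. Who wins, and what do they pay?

Lumen pays $998

All-pay sealed-bid auction: the highest bidder wins the item, but every bidder pays their own bid.
Bids ranked: 998 (Lumen) > 989 (Cobalt) > 963 (Larkspur) > 956 (Hale) > 954 (Stratus) > 949 (Pike) > …
Lumen wins with the top bid; all bids are sunk regardless.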